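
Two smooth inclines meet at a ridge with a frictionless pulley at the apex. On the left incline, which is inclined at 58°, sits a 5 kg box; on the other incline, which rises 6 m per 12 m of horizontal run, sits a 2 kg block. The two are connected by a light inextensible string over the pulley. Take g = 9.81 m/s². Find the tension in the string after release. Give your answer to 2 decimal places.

18.15 N

Resolve each weight along its own incline: the 5 kg mass has component 5 × 9.81 × sin 58° = 41.597 N down its slope, and the 2 kg mass has 2 × 9.81 × sin 26.57° = 8.774 N down its slope.
The 5 kg side's 41.597 N exceeds the other side's 8.774 N, so that mass slides down and the 2 kg mass slides up. Taking that direction as positive, Newton's second law for the whole system gives 41.597 − 8.774 = (5 + 2) a, so a = 32.823 / 7 = 4.6890 m/s².
For the 2 kg mass (up-slope positive): T − 8.774 = 2 × 4.6890, so T = 18.152 N.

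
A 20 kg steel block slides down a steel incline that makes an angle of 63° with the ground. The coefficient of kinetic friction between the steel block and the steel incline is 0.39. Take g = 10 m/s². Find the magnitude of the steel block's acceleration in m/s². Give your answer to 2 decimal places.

Resolving the weight along the incline: the component pulling the steel block down the slope is mg sin 63° = 20 × 10 × 0.8910 = 178.200 N, and the normal force is N = mg cos 63° = 20 × 10 × 0.4540 = 90.800 N.
Kinetic friction acts up the slope with magnitude f = μN = 0.39 × 90.800 = 35.412 N.
Net force along the incline is 178.200 − 35.412 = 142.788 N, so a = 142.788 / 20 = 7.1394 m/s².

7.14 m/s²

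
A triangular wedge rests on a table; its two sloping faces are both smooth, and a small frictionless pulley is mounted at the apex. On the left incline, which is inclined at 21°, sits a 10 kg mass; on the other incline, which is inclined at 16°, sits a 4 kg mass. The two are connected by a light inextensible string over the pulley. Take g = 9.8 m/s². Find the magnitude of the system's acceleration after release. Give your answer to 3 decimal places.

1.737 m/s²

Resolve each weight along its own incline: the 10 kg mass has component 10 × 9.8 × sin 21° = 35.120 N down its slope, and the 4 kg mass has 4 × 9.8 × sin 16° = 10.805 N down its slope.
The 10 kg side's 35.120 N exceeds the other side's 10.805 N, so that mass slides down and the 4 kg mass slides up. Taking that direction as positive, Newton's second law for the whole system gives 35.120 − 10.805 = (10 + 4) a, so a = 24.315 / 14 = 1.7368 m/s².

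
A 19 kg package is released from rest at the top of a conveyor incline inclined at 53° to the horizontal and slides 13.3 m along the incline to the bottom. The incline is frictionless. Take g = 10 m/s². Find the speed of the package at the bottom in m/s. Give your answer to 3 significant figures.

The weight component along the incline is mg sin 53° = 151.741 N and the normal force is N = mg cos 53° = 114.345 N.
With no friction, a = g sin 53° = 7.9864 m/s².
Starting from rest over a distance of 13.3 m, v² = 2aL = 2 × 7.9864 × 13.3 = 212.4382, so v = 14.5753 m/s.

14.6 m/s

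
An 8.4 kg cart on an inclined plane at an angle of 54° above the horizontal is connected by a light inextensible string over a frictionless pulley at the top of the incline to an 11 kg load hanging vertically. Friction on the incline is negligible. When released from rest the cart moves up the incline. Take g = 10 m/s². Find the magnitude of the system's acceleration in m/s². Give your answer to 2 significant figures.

For the cart on the incline: the weight component along the slope is m₁g sin 54° = 8.4 × 10 × 0.8090 = 67.956 N and the normal force is N = m₁g cos 54° = 49.374 N.
Newton's second law for the cart (up-slope positive): T − 67.956 = 8.4 a. For the hanging load (downward positive): 11 × 10 − T = 11 a.
Adding the two equations eliminates T: 42.044 = 19.4 a, so a = 2.1672 m/s².

2.2 m/s²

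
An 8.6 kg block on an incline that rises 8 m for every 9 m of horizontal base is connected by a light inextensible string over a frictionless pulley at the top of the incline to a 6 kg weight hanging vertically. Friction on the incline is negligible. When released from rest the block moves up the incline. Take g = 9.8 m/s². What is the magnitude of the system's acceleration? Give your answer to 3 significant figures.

0.192 m/s²

For the block on the incline: the weight component along the slope is m₁g sin 41.63° = 8.6 × 9.8 × 0.6644 = 55.996 N and the normal force is N = m₁g cos 41.63° = 62.992 N.
Newton's second law for the block (up-slope positive): T − 55.996 = 8.6 a. For the hanging weight (downward positive): 6 × 9.8 − T = 6 a.
Adding the two equations eliminates T: 2.804 = 14.6 a, so a = 0.1921 m/s².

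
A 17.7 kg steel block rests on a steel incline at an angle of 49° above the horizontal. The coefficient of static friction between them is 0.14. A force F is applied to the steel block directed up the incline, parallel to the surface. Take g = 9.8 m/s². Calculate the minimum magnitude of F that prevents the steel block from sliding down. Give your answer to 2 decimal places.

The normal force is N = mg cos 49° = 113.800 N. With F at its minimum the steel block is on the verge of sliding down, so static friction is at its maximum μ_s N = 0.14 × 113.800 = 15.932 N and acts up the slope.
Equilibrium along the incline: F + μ_s N = mg sin 49°, so F = 130.912 − 15.932 = 114.980 N.

114.98 N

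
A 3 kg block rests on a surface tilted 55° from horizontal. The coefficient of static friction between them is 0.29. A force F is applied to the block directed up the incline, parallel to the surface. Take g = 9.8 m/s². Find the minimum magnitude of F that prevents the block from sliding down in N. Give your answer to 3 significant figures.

The normal force is N = mg cos 55° = 16.863 N. With F at its minimum the block is on the verge of sliding down, so static friction is at its maximum μ_s N = 0.29 × 16.863 = 4.890 N and acts up the slope.
Equilibrium along the incline: F + μ_s N = mg sin 55°, so F = 24.083 − 4.890 = 19.193 N.

19.2 N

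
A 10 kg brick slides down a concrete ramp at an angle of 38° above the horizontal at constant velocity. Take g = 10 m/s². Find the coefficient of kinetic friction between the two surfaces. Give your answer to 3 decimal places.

At constant velocity the net force along the incline is zero: mg sin 38° = μ mg cos 38°.
So μ = tan 38° = 0.6157 / 0.7880 = 0.7813.

0.781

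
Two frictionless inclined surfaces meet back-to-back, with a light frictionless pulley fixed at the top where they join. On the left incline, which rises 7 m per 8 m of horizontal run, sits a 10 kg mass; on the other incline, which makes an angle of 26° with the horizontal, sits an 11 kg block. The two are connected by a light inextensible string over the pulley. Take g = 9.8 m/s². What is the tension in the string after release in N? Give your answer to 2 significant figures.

Resolve each weight along its own incline: the 10 kg mass has component 10 × 9.8 × sin 41.19° = 64.533 N down its slope, and the 11 kg mass has 11 × 9.8 × sin 26° = 47.256 N down its slope.
The 10 kg side's 64.533 N exceeds the other side's 47.256 N, so that mass slides down and the 11 kg mass slides up. Taking that direction as positive, Newton's second law for the whole system gives 64.533 − 47.256 = (10 + 11) a, so a = 17.277 / 21 = 0.8227 m/s².
For the 11 kg mass (up-slope positive): T − 47.256 = 11 × 0.8227, so T = 56.306 N.

56 N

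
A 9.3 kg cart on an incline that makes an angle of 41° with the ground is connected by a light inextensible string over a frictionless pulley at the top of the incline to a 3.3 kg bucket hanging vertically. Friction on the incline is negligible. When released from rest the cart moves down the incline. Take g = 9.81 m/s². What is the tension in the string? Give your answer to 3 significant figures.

39.6 N

For the cart on the incline: the weight component along the slope is m₁g sin 41° = 9.3 × 9.81 × 0.6561 = 59.858 N and the normal force is N = m₁g cos 41° = 68.854 N.
Newton's second law for the cart (down-slope positive): 59.858 − T = 9.3 a. For the hanging bucket (upward positive): T − 3.3 × 9.81 = 3.3 a.
Adding the two equations eliminates T: 27.485 = 12.6 a, so a = 2.1813 m/s².
Then from the hanging bucket's equation, T = 3.3 × (9.81 + 2.1813) = 39.571 N.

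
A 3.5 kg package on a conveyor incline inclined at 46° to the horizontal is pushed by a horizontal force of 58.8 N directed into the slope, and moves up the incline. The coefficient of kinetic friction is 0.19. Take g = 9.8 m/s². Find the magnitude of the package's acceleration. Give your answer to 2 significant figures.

The horizontal push has components F cos 46° = 58.8 × 0.6947 = 40.848 N up the incline and F sin 46° = 58.8 × 0.7193 = 42.295 N pressing into the surface.
The normal force is therefore N = mg cos 46° + F sin 46° = 23.828 + 42.295 = 66.123 N, and kinetic friction down the slope is μN = 0.19 × 66.123 = 12.563 N.
Along the incline: F cos 46° − mg sin 46° − μN = ma, so 40.848 − 24.672 − 12.563 = 3.5 a, giving a = 1.0323 m/s².

1.0 m/s²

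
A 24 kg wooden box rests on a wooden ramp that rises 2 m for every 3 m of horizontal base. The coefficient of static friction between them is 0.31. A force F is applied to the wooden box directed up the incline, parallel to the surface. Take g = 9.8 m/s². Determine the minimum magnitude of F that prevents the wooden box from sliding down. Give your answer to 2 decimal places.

69.80 N

The normal force is N = mg cos 33.69° = 195.698 N. With F at its minimum the wooden box is on the verge of sliding down, so static friction is at its maximum μ_s N = 0.31 × 195.698 = 60.666 N and acts up the slope.
Equilibrium along the incline: F + μ_s N = mg sin 33.69°, so F = 130.465 − 60.666 = 69.799 N.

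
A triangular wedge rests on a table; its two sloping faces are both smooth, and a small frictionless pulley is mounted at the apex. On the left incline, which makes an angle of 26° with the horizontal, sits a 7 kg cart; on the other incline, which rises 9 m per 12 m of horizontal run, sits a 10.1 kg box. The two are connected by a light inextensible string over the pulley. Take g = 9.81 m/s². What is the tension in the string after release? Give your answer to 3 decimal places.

42.116 N

Resolve each weight along its own incline: the 7 kg mass has component 7 × 9.81 × sin 26° = 30.103 N down its slope, and the 10.1 kg mass has 10.1 × 9.81 × sin 36.87° = 59.449 N down its slope.
The 10.1 kg side's 59.449 N exceeds the other side's 30.103 N, so that mass slides down and the 7 kg mass slides up. Taking that direction as positive, Newton's second law for the whole system gives 59.449 − 30.103 = (7 + 10.1) a, so a = 29.346 / 17.1 = 1.7161 m/s².
For the 7 kg mass (up-slope positive): T − 30.103 = 7 × 1.7161, so T = 42.116 N.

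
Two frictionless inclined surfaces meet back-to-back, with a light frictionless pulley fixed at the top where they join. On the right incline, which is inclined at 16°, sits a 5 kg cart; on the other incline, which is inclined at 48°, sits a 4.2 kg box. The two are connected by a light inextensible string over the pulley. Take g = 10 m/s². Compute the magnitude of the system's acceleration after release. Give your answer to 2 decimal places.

Resolve each weight along its own incline: the 5 kg mass has component 5 × 10 × sin 16° = 13.782 N down its slope, and the 4.2 kg mass has 4.2 × 10 × sin 48° = 31.212 N down its slope.
The 4.2 kg side's 31.212 N exceeds the other side's 13.782 N, so that mass slides down and the 5 kg mass slides up. Taking that direction as positive, Newton's second law for the whole system gives 31.212 − 13.782 = (5 + 4.2) a, so a = 17.430 / 9.2 = 1.8946 m/s².

1.89 m/s²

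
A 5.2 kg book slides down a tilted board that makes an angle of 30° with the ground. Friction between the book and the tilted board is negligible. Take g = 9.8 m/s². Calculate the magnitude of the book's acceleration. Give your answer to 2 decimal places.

4.90 m/s²

Resolving the weight along the incline: the component pulling the book down the slope is mg sin 30° = 5.2 × 9.8 × 0.5000 = 25.480 N, and the normal force is N = mg cos 30° = 5.2 × 9.8 × 0.8660 = 44.131 N.
With no friction the net force along the incline is 25.480 N, so a = g sin 30° = 25.480 / 5.2 = 4.9000 m/s².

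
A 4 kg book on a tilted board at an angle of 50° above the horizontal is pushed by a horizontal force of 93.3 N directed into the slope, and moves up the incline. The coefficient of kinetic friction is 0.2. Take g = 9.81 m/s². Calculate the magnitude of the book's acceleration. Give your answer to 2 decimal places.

The horizontal push has components F cos 50° = 93.3 × 0.6428 = 59.973 N up the incline and F sin 50° = 93.3 × 0.7660 = 71.468 N pressing into the surface.
The normal force is therefore N = mg cos 50° + F sin 50° = 25.223 + 71.468 = 96.691 N, and kinetic friction down the slope is μN = 0.2 × 96.691 = 19.338 N.
Along the incline: F cos 50° − mg sin 50° − μN = ma, so 59.973 − 30.058 − 19.338 = 4 a, giving a = 2.6442 m/s².

2.64 m/s²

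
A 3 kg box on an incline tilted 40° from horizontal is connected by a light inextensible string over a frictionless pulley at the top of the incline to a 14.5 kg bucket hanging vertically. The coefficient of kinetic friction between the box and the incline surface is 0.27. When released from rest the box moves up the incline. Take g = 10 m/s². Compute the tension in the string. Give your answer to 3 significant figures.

46.0 N

For the box on the incline: the weight component along the slope is m₁g sin 40° = 3 × 10 × 0.6428 = 19.284 N and the normal force is N = m₁g cos 40° = 22.981 N.
Kinetic friction opposes the box's motion up the incline: f = μN = 0.27 × 22.981 = 6.205 N acting down the slope.
Newton's second law for the box (up-slope positive): T − 19.284 − 6.205 = 3 a. For the hanging bucket (downward positive): 14.5 × 10 − T = 14.5 a.
Adding the two equations eliminates T: 119.511 = 17.5 a, so a = 6.8292 m/s².
Then from the hanging bucket's equation, T = 14.5 × (10 − 6.8292) = 45.977 N.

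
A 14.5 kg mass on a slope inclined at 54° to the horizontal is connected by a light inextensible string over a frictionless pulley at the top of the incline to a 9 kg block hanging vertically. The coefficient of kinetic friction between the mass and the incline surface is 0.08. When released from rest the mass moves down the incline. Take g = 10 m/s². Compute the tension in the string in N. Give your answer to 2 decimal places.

For the mass on the incline: the weight component along the slope is m₁g sin 54° = 14.5 × 10 × 0.8090 = 117.305 N and the normal force is N = m₁g cos 54° = 85.229 N.
Kinetic friction opposes the mass's motion down the incline: f = μN = 0.08 × 85.229 = 6.818 N acting up the slope.
Newton's second law for the mass (down-slope positive): 117.305 − 6.818 − T = 14.5 a. For the hanging block (upward positive): T − 9 × 10 = 9 a.
Adding the two equations eliminates T: 20.487 = 23.5 a, so a = 0.8718 m/s².
Then from the hanging block's equation, T = 9 × (10 + 0.8718) = 97.846 N.

97.85 N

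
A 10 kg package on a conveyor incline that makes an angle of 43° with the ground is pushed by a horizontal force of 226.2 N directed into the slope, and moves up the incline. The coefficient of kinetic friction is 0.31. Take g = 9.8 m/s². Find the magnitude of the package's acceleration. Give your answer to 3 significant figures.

The horizontal push has components F cos 43° = 226.2 × 0.7314 = 165.443 N up the incline and F sin 43° = 226.2 × 0.6820 = 154.268 N pressing into the surface.
The normal force is therefore N = mg cos 43° + F sin 43° = 71.677 + 154.268 = 225.945 N, and kinetic friction down the slope is μN = 0.31 × 225.945 = 70.043 N.
Along the incline: F cos 43° − mg sin 43° − μN = ma, so 165.443 − 66.836 − 70.043 = 10 a, giving a = 2.8564 m/s².

2.86 m/s²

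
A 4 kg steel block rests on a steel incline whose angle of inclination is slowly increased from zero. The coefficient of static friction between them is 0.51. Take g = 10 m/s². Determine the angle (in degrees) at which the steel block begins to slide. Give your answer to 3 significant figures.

27.0°

At the threshold of sliding, static friction is at its maximum μ_s N and exactly balances the weight component along the incline: mg sin θ = μ_s mg cos θ.
Hence tan θ = μ_s = 0.51, so θ = arctan(0.51) = 27.0216°.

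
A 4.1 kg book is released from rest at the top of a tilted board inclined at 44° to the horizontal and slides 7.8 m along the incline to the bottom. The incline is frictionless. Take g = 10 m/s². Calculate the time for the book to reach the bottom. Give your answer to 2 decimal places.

The weight component along the incline is mg sin 44° = 28.481 N and the normal force is N = mg cos 44° = 29.493 N.
With no friction, a = g sin 44° = 6.9466 m/s².
Starting from rest, L = ½at², so t = √(2L/a) = √(2 × 7.8 / 6.9466) = 1.4986 s.

1.50 s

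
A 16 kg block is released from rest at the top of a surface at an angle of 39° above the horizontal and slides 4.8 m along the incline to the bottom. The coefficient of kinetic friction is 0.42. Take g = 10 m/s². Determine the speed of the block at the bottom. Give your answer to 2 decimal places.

The weight component along the incline is mg sin 39° = 100.691 N and the normal force is N = mg cos 39° = 124.343 N.
Friction up the slope is f = μN = 0.42 × 124.343 = 52.224 N, so the net downslope force is 100.691 − 52.224 = 48.467 N and a = 48.467 / 16 = 3.0292 m/s².
Starting from rest over a distance of 4.8 m, v² = 2aL = 2 × 3.0292 × 4.8 = 29.0803, so v = 5.3926 m/s.

5.39 m/s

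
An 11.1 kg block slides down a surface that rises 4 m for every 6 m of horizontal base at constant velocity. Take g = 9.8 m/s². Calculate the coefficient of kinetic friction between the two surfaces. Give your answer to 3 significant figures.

At constant velocity the net force along the incline is zero: mg sin 33.69° = μ mg cos 33.69°.
So μ = tan 33.69° = 0.5547 / 0.8321 = 0.6666.

0.667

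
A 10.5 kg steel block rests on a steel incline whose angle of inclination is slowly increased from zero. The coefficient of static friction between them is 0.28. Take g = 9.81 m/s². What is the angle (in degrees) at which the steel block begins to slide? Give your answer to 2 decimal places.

At the threshold of sliding, static friction is at its maximum μ_s N and exactly balances the weight component along the incline: mg sin θ = μ_s mg cos θ.
Hence tan θ = μ_s = 0.28, so θ = arctan(0.28) = 15.6422°.

15.64°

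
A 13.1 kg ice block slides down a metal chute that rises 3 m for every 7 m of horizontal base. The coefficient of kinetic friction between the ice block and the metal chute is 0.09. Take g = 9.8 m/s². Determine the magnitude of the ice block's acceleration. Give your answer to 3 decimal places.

Resolving the weight along the incline: the component pulling the ice block down the slope is mg sin 23.20° = 13.1 × 9.8 × 0.3939 = 50.569 N, and the normal force is N = mg cos 23.20° = 13.1 × 9.8 × 0.9191 = 117.994 N.
Kinetic friction acts up the slope with magnitude f = μN = 0.09 × 117.994 = 10.619 N.
Net force along the incline is 50.569 − 10.619 = 39.950 N, so a = 39.950 / 13.1 = 3.0496 m/s².

3.050 m/s²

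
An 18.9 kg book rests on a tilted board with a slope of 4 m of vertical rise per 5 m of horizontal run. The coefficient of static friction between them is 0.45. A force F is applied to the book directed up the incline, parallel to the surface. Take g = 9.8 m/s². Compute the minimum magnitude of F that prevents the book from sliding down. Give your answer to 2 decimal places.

The normal force is N = mg cos 38.66° = 144.633 N. With F at its minimum the book is on the verge of sliding down, so static friction is at its maximum μ_s N = 0.45 × 144.633 = 65.085 N and acts up the slope.
Equilibrium along the incline: F + μ_s N = mg sin 38.66°, so F = 115.706 − 65.085 = 50.621 N.

50.62 N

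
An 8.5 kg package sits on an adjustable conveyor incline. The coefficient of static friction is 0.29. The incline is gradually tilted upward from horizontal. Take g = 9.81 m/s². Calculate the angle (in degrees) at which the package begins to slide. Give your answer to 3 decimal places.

16.172°

At the threshold of sliding, static friction is at its maximum μ_s N and exactly balances the weight component along the incline: mg sin θ = μ_s mg cos θ.
Hence tan θ = μ_s = 0.29, so θ = arctan(0.29) = 16.1722°.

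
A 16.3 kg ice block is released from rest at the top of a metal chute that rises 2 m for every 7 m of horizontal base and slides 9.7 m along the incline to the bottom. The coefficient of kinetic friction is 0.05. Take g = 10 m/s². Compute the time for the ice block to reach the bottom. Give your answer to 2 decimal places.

2.93 s

The weight component along the incline is mg sin 15.95° = 44.780 N and the normal force is N = mg cos 15.95° = 156.728 N.
Friction up the slope is f = μN = 0.05 × 156.728 = 7.836 N, so the net downslope force is 44.780 − 7.836 = 36.944 N and a = 36.944 / 16.3 = 2.2665 m/s².
Starting from rest, L = ½at², so t = √(2L/a) = √(2 × 9.7 / 2.2665) = 2.9257 s.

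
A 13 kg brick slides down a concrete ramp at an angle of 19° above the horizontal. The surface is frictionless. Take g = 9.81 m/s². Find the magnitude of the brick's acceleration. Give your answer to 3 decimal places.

3.194 m/s²

Resolving the weight along the incline: the component pulling the brick down the slope is mg sin 19° = 13 × 9.81 × 0.3256 = 41.524 N, and the normal force is N = mg cos 19° = 13 × 9.81 × 0.9455 = 120.580 N.
With no friction the net force along the incline is 41.524 N, so a = g sin 19° = 41.524 / 13 = 3.1942 m/s².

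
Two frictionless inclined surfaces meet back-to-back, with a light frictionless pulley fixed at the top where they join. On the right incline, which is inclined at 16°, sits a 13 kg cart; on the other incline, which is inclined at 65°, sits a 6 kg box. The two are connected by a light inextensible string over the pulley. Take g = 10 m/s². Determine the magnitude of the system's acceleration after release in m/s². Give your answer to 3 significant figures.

Resolve each weight along its own incline: the 13 kg mass has component 13 × 10 × sin 16° = 35.833 N down its slope, and the 6 kg mass has 6 × 10 × sin 65° = 54.378 N down its slope.
The 6 kg side's 54.378 N exceeds the other side's 35.833 N, so that mass slides down and the 13 kg mass slides up. Taking that direction as positive, Newton's second law for the whole system gives 54.378 − 35.833 = (13 + 6) a, so a = 18.545 / 19 = 0.9761 m/s².

0.976 m/s²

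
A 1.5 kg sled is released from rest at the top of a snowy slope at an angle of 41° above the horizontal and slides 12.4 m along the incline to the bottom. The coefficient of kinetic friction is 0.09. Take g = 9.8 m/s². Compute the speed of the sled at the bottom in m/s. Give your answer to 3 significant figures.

The weight component along the incline is mg sin 41° = 9.644 N and the normal force is N = mg cos 41° = 11.094 N.
Friction up the slope is f = μN = 0.09 × 11.094 = 0.998 N, so the net downslope force is 9.644 − 0.998 = 8.646 N and a = 8.646 / 1.5 = 5.7640 m/s².
Starting from rest over a distance of 12.4 m, v² = 2aL = 2 × 5.7640 × 12.4 = 142.9472, so v = 11.9561 m/s.

12.0 m/s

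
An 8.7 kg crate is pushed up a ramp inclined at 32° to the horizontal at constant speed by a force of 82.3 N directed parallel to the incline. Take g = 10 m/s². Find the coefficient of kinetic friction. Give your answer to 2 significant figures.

0.49

At constant speed ΣF = 0 along the incline. The applied 82.3 N acts up the slope; the weight component mg sin 32° = 46.103 N and kinetic friction μN both act down the slope.
So 82.3 = 46.103 + μ × 73.780, giving μ = (82.3 − 46.103) / 73.780 = 0.4906.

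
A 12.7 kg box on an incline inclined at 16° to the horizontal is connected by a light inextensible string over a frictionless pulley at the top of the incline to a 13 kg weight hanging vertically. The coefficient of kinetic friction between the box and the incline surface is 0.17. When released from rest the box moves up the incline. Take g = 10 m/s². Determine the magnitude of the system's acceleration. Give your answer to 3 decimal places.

For the box on the incline: the weight component along the slope is m₁g sin 16° = 12.7 × 10 × 0.2756 = 35.001 N and the normal force is N = m₁g cos 16° = 122.080 N.
Kinetic friction opposes the box's motion up the incline: f = μN = 0.17 × 122.080 = 20.754 N acting down the slope.
Newton's second law for the box (up-slope positive): T − 35.001 − 20.754 = 12.7 a. For the hanging weight (downward positive): 13 × 10 − T = 13 a.
Adding the two equations eliminates T: 74.245 = 25.7 a, so a = 2.8889 m/s².

2.889 m/s²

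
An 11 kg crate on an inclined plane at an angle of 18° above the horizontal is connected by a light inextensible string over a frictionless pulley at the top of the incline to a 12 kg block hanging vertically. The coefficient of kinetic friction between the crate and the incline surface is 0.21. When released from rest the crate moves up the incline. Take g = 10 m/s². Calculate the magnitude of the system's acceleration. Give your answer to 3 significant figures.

For the crate on the incline: the weight component along the slope is m₁g sin 18° = 11 × 10 × 0.3090 = 33.990 N and the normal force is N = m₁g cos 18° = 104.616 N.
Kinetic friction opposes the crate's motion up the incline: f = μN = 0.21 × 104.616 = 21.969 N acting down the slope.
Newton's second law for the crate (up-slope positive): T − 33.990 − 21.969 = 11 a. For the hanging block (downward positive): 12 × 10 − T = 12 a.
Adding the two equations eliminates T: 64.041 = 23 a, so a = 2.7844 m/s².

2.78 m/s²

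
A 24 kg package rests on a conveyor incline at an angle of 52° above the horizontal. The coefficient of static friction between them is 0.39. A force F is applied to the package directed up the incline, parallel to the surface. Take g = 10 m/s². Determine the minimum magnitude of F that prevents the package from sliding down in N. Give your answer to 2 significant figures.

130 N

The normal force is N = mg cos 52° = 147.759 N. With F at its minimum the package is on the verge of sliding down, so static friction is at its maximum μ_s N = 0.39 × 147.759 = 57.626 N and acts up the slope.
Equilibrium along the incline: F + μ_s N = mg sin 52°, so F = 189.123 − 57.626 = 131.497 N.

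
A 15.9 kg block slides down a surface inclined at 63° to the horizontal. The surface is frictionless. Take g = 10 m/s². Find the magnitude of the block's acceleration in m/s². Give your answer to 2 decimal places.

Resolving the weight along the incline: the component pulling the block down the slope is mg sin 63° = 15.9 × 10 × 0.8910 = 141.669 N, and the normal force is N = mg cos 63° = 15.9 × 10 × 0.4540 = 72.186 N.
With no friction the net force along the incline is 141.669 N, so a = g sin 63° = 141.669 / 15.9 = 8.9100 m/s².

8.91 m/s²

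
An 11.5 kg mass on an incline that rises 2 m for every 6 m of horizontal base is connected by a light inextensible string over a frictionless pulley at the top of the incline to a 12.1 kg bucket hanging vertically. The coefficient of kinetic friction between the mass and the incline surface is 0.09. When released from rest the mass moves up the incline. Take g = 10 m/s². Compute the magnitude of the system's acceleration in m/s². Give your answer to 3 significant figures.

3.17 m/s²

For the mass on the incline: the weight component along the slope is m₁g sin 18.43° = 11.5 × 10 × 0.3162 = 36.363 N and the normal force is N = m₁g cos 18.43° = 109.099 N.
Kinetic friction opposes the mass's motion up the incline: f = μN = 0.09 × 109.099 = 9.819 N acting down the slope.
Newton's second law for the mass (up-slope positive): T − 36.363 − 9.819 = 11.5 a. For the hanging bucket (downward positive): 12.1 × 10 − T = 12.1 a.
Adding the two equations eliminates T: 74.818 = 23.6 a, so a = 3.1703 m/s².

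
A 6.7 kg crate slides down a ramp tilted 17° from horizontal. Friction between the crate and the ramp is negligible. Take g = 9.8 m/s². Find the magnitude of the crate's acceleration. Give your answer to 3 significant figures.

2.87 m/s²

Resolving the weight along the incline: the component pulling the crate down the slope is mg sin 17° = 6.7 × 9.8 × 0.2924 = 19.199 N, and the normal force is N = mg cos 17° = 6.7 × 9.8 × 0.9563 = 62.791 N.
With no friction the net force along the incline is 19.199 N, so a = g sin 17° = 19.199 / 6.7 = 2.8655 m/s².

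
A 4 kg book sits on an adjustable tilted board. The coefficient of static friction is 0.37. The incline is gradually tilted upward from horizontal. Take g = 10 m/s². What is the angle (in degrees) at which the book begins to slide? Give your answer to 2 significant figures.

At the threshold of sliding, static friction is at its maximum μ_s N and exactly balances the weight component along the incline: mg sin θ = μ_s mg cos θ.
Hence tan θ = μ_s = 0.37, so θ = arctan(0.37) = 20.3045°.

20°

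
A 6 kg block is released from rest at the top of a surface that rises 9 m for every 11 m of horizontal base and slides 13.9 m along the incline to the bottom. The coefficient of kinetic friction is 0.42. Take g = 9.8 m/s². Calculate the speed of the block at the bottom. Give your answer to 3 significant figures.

9.16 m/s

The weight component along the incline is mg sin 39.29° = 37.234 N and the normal force is N = mg cos 39.29° = 45.509 N.
Friction up the slope is f = μN = 0.42 × 45.509 = 19.114 N, so the net downslope force is 37.234 − 19.114 = 18.120 N and a = 18.120 / 6 = 3.0200 m/s².
Starting from rest over a distance of 13.9 m, v² = 2aL = 2 × 3.0200 × 13.9 = 83.9560, so v = 9.1628 m/s.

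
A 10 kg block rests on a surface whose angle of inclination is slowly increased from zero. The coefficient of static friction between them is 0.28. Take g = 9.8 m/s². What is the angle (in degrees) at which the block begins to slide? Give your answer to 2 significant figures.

At the threshold of sliding, static friction is at its maximum μ_s N and exactly balances the weight component along the incline: mg sin θ = μ_s mg cos θ.
Hence tan θ = μ_s = 0.28, so θ = arctan(0.28) = 15.6422°.

16°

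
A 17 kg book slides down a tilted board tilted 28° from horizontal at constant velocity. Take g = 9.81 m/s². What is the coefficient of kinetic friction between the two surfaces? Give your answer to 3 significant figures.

At constant velocity the net force along the incline is zero: mg sin 28° = μ mg cos 28°.
So μ = tan 28° = 0.4695 / 0.8829 = 0.5318.

0.532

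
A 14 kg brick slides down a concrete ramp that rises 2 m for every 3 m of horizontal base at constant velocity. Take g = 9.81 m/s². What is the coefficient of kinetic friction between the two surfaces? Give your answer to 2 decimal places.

At constant velocity the net force along the incline is zero: mg sin 33.69° = μ mg cos 33.69°.
So μ = tan 33.69° = 0.5547 / 0.8321 = 0.6666.

0.67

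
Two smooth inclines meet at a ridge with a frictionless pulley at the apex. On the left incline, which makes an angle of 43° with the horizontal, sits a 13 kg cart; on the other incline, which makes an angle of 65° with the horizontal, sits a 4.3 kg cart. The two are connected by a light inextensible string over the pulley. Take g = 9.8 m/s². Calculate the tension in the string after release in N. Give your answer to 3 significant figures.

50.3 N

Resolve each weight along its own incline: the 13 kg mass has component 13 × 9.8 × sin 43° = 86.887 N down its slope, and the 4.3 kg mass has 4.3 × 9.8 × sin 65° = 38.192 N down its slope.
The 13 kg side's 86.887 N exceeds the other side's 38.192 N, so that mass slides down and the 4.3 kg mass slides up. Taking that direction as positive, Newton's second law for the whole system gives 86.887 − 38.192 = (13 + 4.3) a, so a = 48.695 / 17.3 = 2.8147 m/s².
For the 4.3 kg mass (up-slope positive): T − 38.192 = 4.3 × 2.8147, so T = 50.295 N.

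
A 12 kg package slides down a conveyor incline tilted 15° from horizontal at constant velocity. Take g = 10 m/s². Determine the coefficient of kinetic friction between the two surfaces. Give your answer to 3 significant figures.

At constant velocity the net force along the incline is zero: mg sin 15° = μ mg cos 15°.
So μ = tan 15° = 0.2588 / 0.9659 = 0.2679.

0.268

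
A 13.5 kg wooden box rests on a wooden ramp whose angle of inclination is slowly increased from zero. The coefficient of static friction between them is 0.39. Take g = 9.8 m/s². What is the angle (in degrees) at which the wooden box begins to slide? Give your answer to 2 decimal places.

At the threshold of sliding, static friction is at its maximum μ_s N and exactly balances the weight component along the incline: mg sin θ = μ_s mg cos θ.
Hence tan θ = μ_s = 0.39, so θ = arctan(0.39) = 21.3058°.

21.31°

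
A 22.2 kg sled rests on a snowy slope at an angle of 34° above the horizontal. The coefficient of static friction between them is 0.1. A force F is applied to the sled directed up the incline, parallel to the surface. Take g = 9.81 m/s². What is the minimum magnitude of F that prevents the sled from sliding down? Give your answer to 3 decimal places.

The normal force is N = mg cos 34° = 180.549 N. With F at its minimum the sled is on the verge of sliding down, so static friction is at its maximum μ_s N = 0.1 × 180.549 = 18.055 N and acts up the slope.
Equilibrium along the incline: F + μ_s N = mg sin 34°, so F = 121.782 − 18.055 = 103.727 N.

103.727 N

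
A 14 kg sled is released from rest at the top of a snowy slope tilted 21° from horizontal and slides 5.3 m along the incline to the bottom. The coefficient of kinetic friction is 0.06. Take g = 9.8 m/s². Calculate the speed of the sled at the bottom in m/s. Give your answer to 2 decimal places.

The weight component along the incline is mg sin 21° = 49.168 N and the normal force is N = mg cos 21° = 128.087 N.
Friction up the slope is f = μN = 0.06 × 128.087 = 7.685 N, so the net downslope force is 49.168 − 7.685 = 41.483 N and a = 41.483 / 14 = 2.9631 m/s².
Starting from rest over a distance of 5.3 m, v² = 2aL = 2 × 2.9631 × 5.3 = 31.4089, so v = 5.6044 m/s.

5.60 m/s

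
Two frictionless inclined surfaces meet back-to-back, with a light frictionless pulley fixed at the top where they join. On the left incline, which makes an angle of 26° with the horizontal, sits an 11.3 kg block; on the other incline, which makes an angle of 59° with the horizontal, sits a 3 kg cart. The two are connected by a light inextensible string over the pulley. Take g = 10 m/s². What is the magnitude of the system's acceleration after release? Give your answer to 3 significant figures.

1.67 m/s²

Resolve each weight along its own incline: the 11.3 kg mass has component 11.3 × 10 × sin 26° = 49.536 N down its slope, and the 3 kg mass has 3 × 10 × sin 59° = 25.715 N down its slope.
The 11.3 kg side's 49.536 N exceeds the other side's 25.715 N, so that mass slides down and the 3 kg mass slides up. Taking that direction as positive, Newton's second law for the whole system gives 49.536 − 25.715 = (11.3 + 3) a, so a = 23.821 / 14.3 = 1.6658 m/s².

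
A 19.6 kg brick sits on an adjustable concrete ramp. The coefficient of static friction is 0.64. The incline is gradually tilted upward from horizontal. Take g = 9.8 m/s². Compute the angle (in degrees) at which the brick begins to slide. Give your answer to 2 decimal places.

At the threshold of sliding, static friction is at its maximum μ_s N and exactly balances the weight component along the incline: mg sin θ = μ_s mg cos θ.
Hence tan θ = μ_s = 0.64, so θ = arctan(0.64) = 32.6192°.

32.62°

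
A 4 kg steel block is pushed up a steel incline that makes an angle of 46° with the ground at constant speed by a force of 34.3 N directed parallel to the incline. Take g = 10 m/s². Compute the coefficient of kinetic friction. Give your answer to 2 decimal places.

At constant speed ΣF = 0 along the incline. The applied 34.3 N acts up the slope; the weight component mg sin 46° = 28.774 N and kinetic friction μN both act down the slope.
So 34.3 = 28.774 + μ × 27.786, giving μ = (34.3 − 28.774) / 27.786 = 0.1989.

0.20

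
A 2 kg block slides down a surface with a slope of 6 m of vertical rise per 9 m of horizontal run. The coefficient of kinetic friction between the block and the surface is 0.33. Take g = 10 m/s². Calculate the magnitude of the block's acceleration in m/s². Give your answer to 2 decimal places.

2.80 m/s²

Resolving the weight along the incline: the component pulling the block down the slope is mg sin 33.69° = 2 × 10 × 0.5547 = 11.094 N, and the normal force is N = mg cos 33.69° = 2 × 10 × 0.8321 = 16.642 N.
Kinetic friction acts up the slope with magnitude f = μN = 0.33 × 16.642 = 5.492 N.
Net force along the incline is 11.094 − 5.492 = 5.602 N, so a = 5.602 / 2 = 2.8010 m/s².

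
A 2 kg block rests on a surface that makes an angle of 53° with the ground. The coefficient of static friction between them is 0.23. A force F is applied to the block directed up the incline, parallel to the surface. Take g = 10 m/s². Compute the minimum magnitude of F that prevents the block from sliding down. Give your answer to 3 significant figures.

The normal force is N = mg cos 53° = 12.036 N. With F at its minimum the block is on the verge of sliding down, so static friction is at its maximum μ_s N = 0.23 × 12.036 = 2.768 N and acts up the slope.
Equilibrium along the incline: F + μ_s N = mg sin 53°, so F = 15.973 − 2.768 = 13.205 N.

13.2 N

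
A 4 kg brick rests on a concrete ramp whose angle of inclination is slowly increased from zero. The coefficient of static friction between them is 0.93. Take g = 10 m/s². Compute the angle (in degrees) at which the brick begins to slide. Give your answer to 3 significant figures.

At the threshold of sliding, static friction is at its maximum μ_s N and exactly balances the weight component along the incline: mg sin θ = μ_s mg cos θ.
Hence tan θ = μ_s = 0.93, so θ = arctan(0.93) = 42.9228°.

42.9°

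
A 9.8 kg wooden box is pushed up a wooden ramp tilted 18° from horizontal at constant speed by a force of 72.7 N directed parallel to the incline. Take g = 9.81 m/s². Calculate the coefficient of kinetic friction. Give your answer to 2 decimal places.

0.47

At constant speed ΣF = 0 along the incline. The applied 72.7 N acts up the slope; the weight component mg sin 18° = 29.708 N and kinetic friction μN both act down the slope.
So 72.7 = 29.708 + μ × 91.433, giving μ = (72.7 − 29.708) / 91.433 = 0.4702.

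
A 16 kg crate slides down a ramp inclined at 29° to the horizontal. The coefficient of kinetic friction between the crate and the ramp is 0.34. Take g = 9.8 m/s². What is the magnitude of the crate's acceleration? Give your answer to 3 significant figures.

Resolving the weight along the incline: the component pulling the crate down the slope is mg sin 29° = 16 × 9.8 × 0.4848 = 76.017 N, and the normal force is N = mg cos 29° = 16 × 9.8 × 0.8746 = 137.137 N.
Kinetic friction acts up the slope with magnitude f = μN = 0.34 × 137.137 = 46.627 N.
Net force along the incline is 76.017 − 46.627 = 29.390 N, so a = 29.390 / 16 = 1.8369 m/s².

1.84 m/s²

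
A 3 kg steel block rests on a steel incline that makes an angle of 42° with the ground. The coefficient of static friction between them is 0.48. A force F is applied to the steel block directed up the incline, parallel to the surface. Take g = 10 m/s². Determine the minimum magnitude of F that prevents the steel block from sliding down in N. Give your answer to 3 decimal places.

The normal force is N = mg cos 42° = 22.294 N. With F at its minimum the steel block is on the verge of sliding down, so static friction is at its maximum μ_s N = 0.48 × 22.294 = 10.701 N and acts up the slope.
Equilibrium along the incline: F + μ_s N = mg sin 42°, so F = 20.074 − 10.701 = 9.373 N.

9.373 N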